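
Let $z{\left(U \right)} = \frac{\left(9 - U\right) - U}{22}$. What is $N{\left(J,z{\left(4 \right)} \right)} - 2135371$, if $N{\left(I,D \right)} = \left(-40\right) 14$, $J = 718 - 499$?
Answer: $-2135931$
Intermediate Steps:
$z{\left(U \right)} = \frac{9}{22} - \frac{U}{11}$ ($z{\left(U \right)} = \left(9 - 2 U\right) \frac{1}{22} = \frac{9}{22} - \frac{U}{11}$)
$J = 219$ ($J = 718 - 499 = 219$)
$N{\left(I,D \right)} = -560$
$N{\left(J,z{\left(4 \right)} \right)} - 2135371 = -560 - 2135371 = -2135931$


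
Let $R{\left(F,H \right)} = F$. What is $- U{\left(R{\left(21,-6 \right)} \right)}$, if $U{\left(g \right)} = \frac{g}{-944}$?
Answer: $\frac{21}{944} \approx 0.022246$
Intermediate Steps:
$U{\left(g \right)} = - \frac{g}{944}$ ($U{\left(g \right)} = g \left(- \frac{1}{944}\right) = - \frac{g}{944}$)
$- U{\left(R{\left(21,-6 \right)} \right)} = - \frac{\left(-1\right) 21}{944} = \left(-1\right) \left(- \frac{21}{944}\right) = \frac{21}{944}$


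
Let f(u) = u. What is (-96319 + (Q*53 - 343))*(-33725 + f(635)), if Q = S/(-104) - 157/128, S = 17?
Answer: 2663218157565/832 ≈ 3.2010e+9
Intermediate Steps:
Q = -2313/1664 (Q = 17/(-104) - 157/128 = 17*(-1/104) - 157*1/128 = -17/104 - 157/128 = -2313/1664 ≈ -1.3900)
(-96319 + (Q*53 - 343))*(-33725 + f(635)) = (-96319 + (-2313/1664*53 - 343))*(-33725 + 635) = (-96319 + (-122589/1664 - 343))*(-33090) = (-96319 - 693341/1664)*(-33090) = -160968157/1664*(-33090) = 2663218157565/832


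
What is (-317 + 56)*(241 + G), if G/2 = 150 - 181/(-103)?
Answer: -14638185/103 ≈ -1.4212e+5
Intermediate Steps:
G = 31262/103 (G = 2*(150 - 181/(-103)) = 2*(150 - 181*(-1)/103) = 2*(150 - 1*(-181/103)) = 2*(150 + 181/103) = 2*(15631/103) = 31262/103 ≈ 303.51)
(-317 + 56)*(241 + G) = (-317 + 56)*(241 + 31262/103) = -261*56085/103 = -14638185/103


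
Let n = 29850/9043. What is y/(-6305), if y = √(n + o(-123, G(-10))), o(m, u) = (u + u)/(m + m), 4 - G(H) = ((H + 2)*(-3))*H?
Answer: -√1629567897762/7012982145 ≈ -0.00018203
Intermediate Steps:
G(H) = 4 - H*(-6 - 3*H) (G(H) = 4 - (H + 2)*(-3)*H = 4 - (2 + H)*(-3)*H = 4 - (-6 - 3*H)*H = 4 - H*(-6 - 3*H))
o(m, u) = u/m (o(m, u) = (2*u)/((2*m)) = (2*u)*(1/(2*m)) = u/m)
n = 29850/9043 (n = 29850*(1/9043) = 29850/9043 ≈ 3.3009)
y = √1629567897762/1112289 (y = √(29850/9043 + (4 + 3*(-10)² + 6*(-10))/(-123)) = √(29850/9043 + (4 + 3*100 - 60)*(-1/123)) = √(29850/9043 + (4 + 300 - 60)*(-1/123)) = √(29850/9043 + 244*(-1/123)) = √(29850/9043 - 244/123) = √(1465058/1112289) = √1629567897762/1112289 ≈ 1.1477)
y/(-6305) = (√1629567897762/1112289)/(-6305) = (√1629567897762/1112289)*(-1/6305) = -√1629567897762/7012982145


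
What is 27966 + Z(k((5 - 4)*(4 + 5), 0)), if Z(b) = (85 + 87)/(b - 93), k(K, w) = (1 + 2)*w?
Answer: 2600666/93 ≈ 27964.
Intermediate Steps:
k(K, w) = 3*w
Z(b) = 172/(-93 + b)
27966 + Z(k((5 - 4)*(4 + 5), 0)) = 27966 + 172/(-93 + 3*0) = 27966 + 172/(-93 + 0) = 27966 + 172/(-93) = 27966 + 172*(-1/93) = 27966 - 172/93 = 2600666/93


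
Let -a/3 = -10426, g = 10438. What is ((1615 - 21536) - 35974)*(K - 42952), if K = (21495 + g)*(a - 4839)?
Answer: -47188439028325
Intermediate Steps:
a = 31278 (a = -3*(-10426) = 31278)
K = 844276587 (K = (21495 + 10438)*(31278 - 4839) = 31933*26439 = 844276587)
((1615 - 21536) - 35974)*(K - 42952) = ((1615 - 21536) - 35974)*(844276587 - 42952) = (-19921 - 35974)*844233635 = -55895*844233635 = -47188439028325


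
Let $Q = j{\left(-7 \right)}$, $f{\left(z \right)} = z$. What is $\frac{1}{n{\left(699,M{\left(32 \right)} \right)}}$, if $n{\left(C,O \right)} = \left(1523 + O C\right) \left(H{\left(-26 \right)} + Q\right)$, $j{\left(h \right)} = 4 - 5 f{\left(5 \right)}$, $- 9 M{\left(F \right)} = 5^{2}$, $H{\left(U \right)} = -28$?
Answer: $\frac{3}{61544} \approx 4.8746 \cdot 10^{-5}$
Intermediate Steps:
$M{\left(F \right)} = - \frac{25}{9}$ ($M{\left(F \right)} = - \frac{5^{2}}{9} = \left(- \frac{1}{9}\right) 25 = - \frac{25}{9}$)
$j{\left(h \right)} = -21$ ($j{\left(h \right)} = 4 - 25 = -21$)
$Q = -21$
$n{\left(C,O \right)} = -74627 - 49 C O$ ($n{\left(C,O \right)} = \left(1523 + O C\right) \left(-28 - 21\right) = \left(1523 + C O\right) \left(-49\right) = -74627 - 49 C O$)
$\frac{1}{n{\left(699,M{\left(32 \right)} \right)}} = \frac{1}{-74627 - 34251 \left(- \frac{25}{9}\right)} = \frac{1}{-74627 + \frac{285425}{3}} = \frac{1}{\frac{61544}{3}} = \frac{3}{61544}$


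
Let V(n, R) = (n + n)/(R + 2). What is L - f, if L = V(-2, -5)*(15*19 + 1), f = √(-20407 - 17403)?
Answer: 1144/3 - I*√37810 ≈ 381.33 - 194.45*I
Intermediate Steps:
V(n, R) = 2*n/(2 + R) (V(n, R) = (2*n)/(2 + R) = 2*n/(2 + R))
f = I*√37810 (f = √(-37810) = I*√37810 ≈ 194.45*I)
L = 1144/3 (L = (2*(-2)/(2 - 5))*(15*19 + 1) = (2*(-2)/(-3))*(285 + 1) = (2*(-2)*(-⅓))*286 = (4/3)*286 = 1144/3 ≈ 381.33)
L - f = 1144/3 - I*√37810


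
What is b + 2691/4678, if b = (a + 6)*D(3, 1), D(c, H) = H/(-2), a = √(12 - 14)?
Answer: -11343/4678 - I*√2/2 ≈ -2.4248 - 0.70711*I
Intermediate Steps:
a = I*√2 (a = √(-2) = I*√2 ≈ 1.4142*I)
D(c, H) = -H/2 (D(c, H) = H*(-½) = -H/2)
b = -3 - I*√2/2 (b = (I*√2 + 6)*(-½*1) = (6 + I*√2)*(-½) = -3 - I*√2/2 ≈ -3.0 - 0.70711*I)
b + 2691/4678 = (-3 - I*√2/2) + 2691/4678 = -11343/4678 - I*√2/2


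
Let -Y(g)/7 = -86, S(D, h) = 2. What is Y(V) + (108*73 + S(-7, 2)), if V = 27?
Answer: 8488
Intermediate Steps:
Y(g) = 602 (Y(g) = -7*(-86) = 602)
Y(V) + (108*73 + S(-7, 2)) = 602 + (108*73 + 2) = 602 + (7884 + 2) = 602 + 7886 = 8488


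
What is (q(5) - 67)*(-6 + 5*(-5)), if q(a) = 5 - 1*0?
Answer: 1922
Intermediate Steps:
q(a) = 5 (q(a) = 5 + 0 = 5)
(q(5) - 67)*(-6 + 5*(-5)) = (5 - 67)*(-6 + 5*(-5)) = -62*(-6 - 25) = -62*(-31) = 1922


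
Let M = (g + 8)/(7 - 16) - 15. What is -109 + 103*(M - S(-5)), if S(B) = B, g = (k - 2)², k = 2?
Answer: -11075/9 ≈ -1230.6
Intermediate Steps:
g = 0 (g = (2 - 2)² = 0² = 0)
M = -143/9 (M = (0 + 8)/(7 - 16) - 15 = 8/(-9) - 15 = 8*(-⅑) - 15 = -8/9 - 15 = -143/9 ≈ -15.889)
-109 + 103*(M - S(-5)) = -109 + 103*(-143/9 - 1*(-5)) = -109 + 103*(-143/9 + 5) = -109 + 103*(-98/9) = -109 - 10094/9 = -11075/9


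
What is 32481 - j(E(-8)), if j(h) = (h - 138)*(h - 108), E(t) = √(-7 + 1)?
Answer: 17583 + 246*I*√6 ≈ 17583.0 + 602.57*I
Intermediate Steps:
E(t) = I*√6 (E(t) = √(-6) = I*√6)
j(h) = (-138 + h)*(-108 + h)
32481 - j(E(-8)) = 32481 - (14904 + (I*√6)² - 246*I*√6) = 32481 - (14904 - 6 - 246*I*√6) = 32481 - (14898 - 246*I*√6) = 32481 + (-14898 + 246*I*√6) = 17583 + 246*I*√6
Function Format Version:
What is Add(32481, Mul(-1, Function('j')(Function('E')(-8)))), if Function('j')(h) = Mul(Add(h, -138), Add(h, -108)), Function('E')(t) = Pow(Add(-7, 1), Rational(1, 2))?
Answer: Add(17583, Mul(246, I, Pow(6, Rational(1, 2)))) ≈ Add(17583., Mul(602.57, I))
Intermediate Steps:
Function('E')(t) = Mul(I, Pow(6, Rational(1, 2))) (Function('E')(t) = Pow(-6, Rational(1, 2)) = Mul(I, Pow(6, Rational(1, 2))))
Function('j')(h) = Mul(Add(-138, h), Add(-108, h))
Add(32481, Mul(-1, Function('j')(Function('E')(-8)))) = Add(32481, Mul(-1, Add(14904, Pow(Mul(I, Pow(6, Rational(1, 2))), 2), Mul(-246, Mul(I, Pow(6, Rational(1, 2))))))) = Add(32481, Mul(-1, Add(14904, -6, Mul(-246, I, Pow(6, Rational(1, 2)))))) = Add(32481, Mul(-1, Add(14898, Mul(-246, I, Pow(6, Rational(1, 2)))))) = Add(32481, Add(-14898, Mul(246, I, Pow(6, Rational(1, 2))))) = Add(17583, Mul(246, I, Pow(6, Rational(1, 2))))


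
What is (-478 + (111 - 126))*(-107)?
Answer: 52751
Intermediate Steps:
(-478 + (111 - 126))*(-107) = (-478 - 15)*(-107) = -493*(-107) = 52751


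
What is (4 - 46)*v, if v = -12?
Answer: 504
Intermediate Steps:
(4 - 46)*v = (4 - 46)*(-12) = -42*(-12) = 504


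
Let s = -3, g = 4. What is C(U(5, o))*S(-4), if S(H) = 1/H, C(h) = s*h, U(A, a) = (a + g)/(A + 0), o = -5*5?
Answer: -63/20 ≈ -3.1500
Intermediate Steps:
o = -25
U(A, a) = (4 + a)/A (U(A, a) = (a + 4)/(A + 0) = (4 + a)/A)
C(h) = -3*h
C(U(5, o))*S(-4) = -3*(4 - 25)/5/(-4) = -3*(-21)/5*(-¼) = -3*(-21/5)*(-¼) = (63/5)*(-¼) = -63/20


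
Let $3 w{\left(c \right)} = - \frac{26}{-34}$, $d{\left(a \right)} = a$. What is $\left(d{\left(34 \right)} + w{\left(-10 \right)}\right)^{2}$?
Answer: $\frac{3052009}{2601} \approx 1173.4$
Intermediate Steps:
$w{\left(c \right)} = \frac{13}{51}$ ($w{\left(c \right)} = \frac{\left(-26\right) \frac{1}{-34}}{3} = \frac{\left(-26\right) \left(- \frac{1}{34}\right)}{3} = \frac{1}{3} \cdot \frac{13}{17} = \frac{13}{51}$)
$\left(d{\left(34 \right)} + w{\left(-10 \right)}\right)^{2} = \left(34 + \frac{13}{51}\right)^{2} = \left(\frac{1747}{51}\right)^{2} = \frac{3052009}{2601}$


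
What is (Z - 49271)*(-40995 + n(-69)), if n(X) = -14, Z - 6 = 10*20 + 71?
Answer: 2009194946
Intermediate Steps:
Z = 277 (Z = 6 + (10*20 + 71) = 6 + (200 + 71) = 6 + 271 = 277)
(Z - 49271)*(-40995 + n(-69)) = (277 - 49271)*(-40995 - 14) = -48994*(-41009) = 2009194946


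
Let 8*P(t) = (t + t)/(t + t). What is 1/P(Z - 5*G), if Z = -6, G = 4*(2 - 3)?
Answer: 8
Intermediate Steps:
G = -4 (G = 4*(-1) = -4)
P(t) = 1/8 (P(t) = ((t + t)/(t + t))/8 = ((2*t)/((2*t)))/8 = ((2*t)*(1/(2*t)))/8 = (1/8)*1 = 1/8)
1/P(Z - 5*G) = 1/(1/8) = 8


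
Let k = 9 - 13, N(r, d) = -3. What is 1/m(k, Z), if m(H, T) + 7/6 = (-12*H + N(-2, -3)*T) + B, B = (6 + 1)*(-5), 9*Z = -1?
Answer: 6/73 ≈ 0.082192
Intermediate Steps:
Z = -⅑ (Z = (⅑)*(-1) = -⅑ ≈ -0.11111)
B = -35 (B = 7*(-5) = -35)
k = -4
m(H, T) = -217/6 - 12*H - 3*T (m(H, T) = -7/6 + ((-12*H - 3*T) - 35) = -7/6 + (-35 - 12*H - 3*T) = -217/6 - 12*H - 3*T)
1/m(k, Z) = 1/(-217/6 - 12*(-4) - 3*(-⅑)) = 1/(-217/6 + 48 + ⅓) = 1/(73/6) = 6/73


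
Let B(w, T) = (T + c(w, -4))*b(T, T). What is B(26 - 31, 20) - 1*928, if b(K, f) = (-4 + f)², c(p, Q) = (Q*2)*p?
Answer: 14432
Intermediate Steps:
c(p, Q) = 2*Q*p (c(p, Q) = (2*Q)*p = 2*Q*p)
B(w, T) = (-4 + T)²*(T - 8*w) (B(w, T) = (T + 2*(-4)*w)*(-4 + T)² = (T - 8*w)*(-4 + T)² = (-4 + T)²*(T - 8*w))
B(26 - 31, 20) - 1*928 = (-4 + 20)²*(20 - 8*(26 - 31)) - 1*928 = 16²*(20 - 8*(-5)) - 928 = 256*(20 + 40) - 928 = 256*60 - 928 = 15360 - 928 = 14432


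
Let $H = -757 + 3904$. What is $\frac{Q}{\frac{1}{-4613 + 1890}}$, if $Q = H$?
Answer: $-8569281$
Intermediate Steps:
$H = 3147$
$Q = 3147$
$\frac{Q}{\frac{1}{-4613 + 1890}} = \frac{3147}{\frac{1}{-4613 + 1890}} = \frac{3147}{\frac{1}{-2723}} = \frac{3147}{- \frac{1}{2723}} = 3147 \left(-2723\right) = -8569281$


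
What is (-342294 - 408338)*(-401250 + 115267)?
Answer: 214667991256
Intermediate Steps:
(-342294 - 408338)*(-401250 + 115267) = -750632*(-285983) = 214667991256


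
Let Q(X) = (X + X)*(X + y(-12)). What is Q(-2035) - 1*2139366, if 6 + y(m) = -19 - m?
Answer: 6195994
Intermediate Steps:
y(m) = -25 - m (y(m) = -6 + (-19 - m) = -25 - m)
Q(X) = 2*X*(-13 + X) (Q(X) = (X + X)*(X + (-25 - 1*(-12))) = (2*X)*(X + (-25 + 12)) = (2*X)*(X - 13) = (2*X)*(-13 + X) = 2*X*(-13 + X))
Q(-2035) - 1*2139366 = 2*(-2035)*(-13 - 2035) - 1*2139366 = 2*(-2035)*(-2048) - 2139366 = 8335360 - 2139366 = 6195994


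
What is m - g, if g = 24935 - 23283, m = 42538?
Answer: 40886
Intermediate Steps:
g = 1652
m - g = 42538 - 1*1652 = 42538 - 1652 = 40886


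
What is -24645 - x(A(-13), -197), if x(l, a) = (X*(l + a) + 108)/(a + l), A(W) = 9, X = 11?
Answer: -1158805/47 ≈ -24655.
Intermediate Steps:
x(l, a) = (108 + 11*a + 11*l)/(a + l) (x(l, a) = (11*(l + a) + 108)/(a + l) = (11*(a + l) + 108)/(a + l) = ((11*a + 11*l) + 108)/(a + l) = (108 + 11*a + 11*l)/(a + l))
-24645 - x(A(-13), -197) = -24645 - (108 + 11*(-197) + 11*9)/(-197 + 9) = -24645 - (108 - 2167 + 99)/(-188) = -24645 - (-1)*(-1960)/188 = -24645 - 1*490/47 = -24645 - 490/47 = -1158805/47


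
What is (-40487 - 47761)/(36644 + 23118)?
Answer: -44124/29881 ≈ -1.4767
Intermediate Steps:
(-40487 - 47761)/(36644 + 23118) = -88248/59762 = -88248*1/59762 = -44124/29881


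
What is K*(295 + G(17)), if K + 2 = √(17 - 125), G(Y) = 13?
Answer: -616 + 1848*I*√3 ≈ -616.0 + 3200.8*I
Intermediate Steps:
K = -2 + 6*I*√3 (K = -2 + √(17 - 125) = -2 + √(-108) = -2 + 6*I*√3 ≈ -2.0 + 10.392*I)
K*(295 + G(17)) = (-2 + 6*I*√3)*(295 + 13) = (-2 + 6*I*√3)*308 = -616 + 1848*I*√3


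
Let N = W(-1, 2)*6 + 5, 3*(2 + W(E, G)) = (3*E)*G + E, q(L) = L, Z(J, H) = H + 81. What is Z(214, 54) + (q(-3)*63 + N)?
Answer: -75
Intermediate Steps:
Z(J, H) = 81 + H
W(E, G) = -2 + E/3 + E*G (W(E, G) = -2 + ((3*E)*G + E)/3 = -2 + (3*E*G + E)/3 = -2 + (E + 3*E*G)/3 = -2 + (E/3 + E*G) = -2 + E/3 + E*G)
N = -21 (N = (-2 + (⅓)*(-1) - 1*2)*6 + 5 = (-2 - ⅓ - 2)*6 + 5 = -13/3*6 + 5 = -26 + 5 = -21)
Z(214, 54) + (q(-3)*63 + N) = (81 + 54) + (-3*63 - 21) = 135 + (-189 - 21) = 135 - 210 = -75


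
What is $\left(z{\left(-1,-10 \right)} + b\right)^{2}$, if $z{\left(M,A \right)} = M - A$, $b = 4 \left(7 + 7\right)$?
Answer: $4225$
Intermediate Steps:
$b = 56$ ($b = 4 \cdot 14 = 56$)
$\left(z{\left(-1,-10 \right)} + b\right)^{2} = \left(\left(-1 - -10\right) + 56\right)^{2} = \left(\left(-1 + 10\right) + 56\right)^{2} = \left(9 + 56\right)^{2} = 65^{2} = 4225$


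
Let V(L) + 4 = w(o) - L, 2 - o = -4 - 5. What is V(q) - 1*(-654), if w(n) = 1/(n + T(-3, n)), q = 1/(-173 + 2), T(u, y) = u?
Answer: 889379/1368 ≈ 650.13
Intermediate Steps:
o = 11 (o = 2 - (-4 - 5) = 2 - 1*(-9) = 2 + 9 = 11)
q = -1/171 (q = 1/(-171) = -1/171 ≈ -0.0058480)
w(n) = 1/(-3 + n) (w(n) = 1/(n - 3) = 1/(-3 + n))
V(L) = -31/8 - L (V(L) = -4 + (1/(-3 + 11) - L) = -4 + (1/8 - L) = -4 + (⅛ - L) = -31/8 - L)
V(q) - 1*(-654) = (-31/8 - 1*(-1/171)) - 1*(-654) = (-31/8 + 1/171) + 654 = -5293/1368 + 654 = 889379/1368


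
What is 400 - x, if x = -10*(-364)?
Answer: -3240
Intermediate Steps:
x = 3640
400 - x = 400 - 1*3640 = 400 - 3640 = -3240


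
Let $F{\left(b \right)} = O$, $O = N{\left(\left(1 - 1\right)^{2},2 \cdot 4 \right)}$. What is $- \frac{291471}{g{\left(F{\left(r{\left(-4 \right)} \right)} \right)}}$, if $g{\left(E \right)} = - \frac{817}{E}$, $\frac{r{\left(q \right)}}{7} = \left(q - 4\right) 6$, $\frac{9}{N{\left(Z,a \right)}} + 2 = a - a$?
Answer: $- \frac{2623239}{1634} \approx -1605.4$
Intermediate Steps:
$N{\left(Z,a \right)} = - \frac{9}{2}$ ($N{\left(Z,a \right)} = \frac{9}{-2 + \left(a - a\right)} = \frac{9}{-2 + 0} = \frac{9}{-2} = 9 \left(- \frac{1}{2}\right) = - \frac{9}{2}$)
$O = - \frac{9}{2} \approx -4.5$
$r{\left(q \right)} = -168 + 42 q$ ($r{\left(q \right)} = 7 \left(q - 4\right) 6 = 7 \left(-4 + q\right) 6 = 7 \left(-24 + 6 q\right) = -168 + 42 q$)
$F{\left(b \right)} = - \frac{9}{2}$
$- \frac{291471}{g{\left(F{\left(r{\left(-4 \right)} \right)} \right)}} = - \frac{291471}{\left(-817\right) \frac{1}{- \frac{9}{2}}} = - \frac{291471}{\left(-817\right) \left(- \frac{2}{9}\right)} = - \frac{291471}{\frac{1634}{9}} = \left(-291471\right) \frac{9}{1634} = - \frac{2623239}{1634}$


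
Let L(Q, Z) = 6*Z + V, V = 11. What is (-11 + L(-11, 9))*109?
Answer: 5886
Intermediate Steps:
L(Q, Z) = 11 + 6*Z (L(Q, Z) = 6*Z + 11 = 11 + 6*Z)
(-11 + L(-11, 9))*109 = (-11 + (11 + 6*9))*109 = (-11 + (11 + 54))*109 = (-11 + 65)*109 = 54*109 = 5886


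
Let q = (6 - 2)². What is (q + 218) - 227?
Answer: 7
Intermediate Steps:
q = 16 (q = 4² = 16)
(q + 218) - 227 = (16 + 218) - 227 = 234 - 227 = 7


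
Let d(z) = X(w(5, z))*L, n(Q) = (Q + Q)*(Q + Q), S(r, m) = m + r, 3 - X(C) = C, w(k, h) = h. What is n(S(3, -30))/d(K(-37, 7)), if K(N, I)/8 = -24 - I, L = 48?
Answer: 243/1004 ≈ 0.24203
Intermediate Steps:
X(C) = 3 - C
K(N, I) = -192 - 8*I (K(N, I) = 8*(-24 - I) = -192 - 8*I)
n(Q) = 4*Q² (n(Q) = (2*Q)*(2*Q) = 4*Q²)
d(z) = 144 - 48*z (d(z) = (3 - z)*48 = 144 - 48*z)
n(S(3, -30))/d(K(-37, 7)) = (4*(-30 + 3)²)/(144 - 48*(-192 - 8*7)) = (4*(-27)²)/(144 - 48*(-192 - 56)) = (4*729)/(144 - 48*(-248)) = 2916/(144 + 11904) = 2916/12048 = 2916*(1/12048) = 243/1004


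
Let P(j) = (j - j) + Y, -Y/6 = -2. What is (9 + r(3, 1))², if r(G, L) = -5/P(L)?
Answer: 10609/144 ≈ 73.674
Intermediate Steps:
Y = 12 (Y = -6*(-2) = 12)
P(j) = 12 (P(j) = (j - j) + 12 = 0 + 12 = 12)
r(G, L) = -5/12
(9 + r(3, 1))² = (9 - 5/12)² = (103/12)² = 10609/144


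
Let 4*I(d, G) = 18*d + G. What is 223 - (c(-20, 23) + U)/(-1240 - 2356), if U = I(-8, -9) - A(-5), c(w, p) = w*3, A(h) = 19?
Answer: 3207163/14384 ≈ 222.97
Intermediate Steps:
I(d, G) = G/4 + 9*d/2 (I(d, G) = (18*d + G)/4 = (G + 18*d)/4 = G/4 + 9*d/2)
c(w, p) = 3*w
U = -229/4 (U = ((¼)*(-9) + (9/2)*(-8)) - 1*19 = (-9/4 - 36) - 19 = -153/4 - 19 = -229/4 ≈ -57.250)
223 - (c(-20, 23) + U)/(-1240 - 2356) = 223 - (3*(-20) - 229/4)/(-1240 - 2356) = 223 - (-60 - 229/4)/(-3596) = 223 - (-469)*(-1)/(4*3596) = 223 - 1*469/14384 = 223 - 469/14384 = 3207163/14384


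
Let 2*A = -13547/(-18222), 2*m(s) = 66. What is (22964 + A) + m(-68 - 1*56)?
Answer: 838116215/36444 ≈ 22997.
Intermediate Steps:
m(s) = 33 (m(s) = (½)*66 = 33)
A = 13547/36444 (A = (-13547/(-18222))/2 = (-13547*(-1/18222))/2 = (½)*(13547/18222) = 13547/36444 ≈ 0.37172)
(22964 + A) + m(-68 - 1*56) = (22964 + 13547/36444) + 33 = 836913563/36444 + 33 = 838116215/36444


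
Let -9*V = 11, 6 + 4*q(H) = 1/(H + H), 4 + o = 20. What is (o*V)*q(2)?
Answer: 253/9 ≈ 28.111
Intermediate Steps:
o = 16 (o = -4 + 20 = 16)
q(H) = -3/2 + 1/(8*H) (q(H) = -3/2 + 1/(4*(H + H)) = -3/2 + 1/(4*((2*H))) = -3/2 + (1/(2*H))/4 = -3/2 + 1/(8*H))
V = -11/9 (V = -1/9*11 = -11/9 ≈ -1.2222)
(o*V)*q(2) = (16*(-11/9))*((1/8)*(1 - 12*2)/2) = -22*(1 - 24)/(9*2) = -22*(-23)/(9*2) = -176/9*(-23/16) = 253/9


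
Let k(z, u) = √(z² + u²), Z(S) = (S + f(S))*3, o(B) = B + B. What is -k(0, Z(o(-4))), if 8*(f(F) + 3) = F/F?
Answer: -261/8 ≈ -32.625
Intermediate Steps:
f(F) = -23/8 (f(F) = -3 + (F/F)/8 = -3 + (⅛)*1 = -3 + ⅛ = -23/8)
o(B) = 2*B
Z(S) = -69/8 + 3*S (Z(S) = (S - 23/8)*3 = (-23/8 + S)*3 = -69/8 + 3*S)
k(z, u) = √(u² + z²)
-k(0, Z(o(-4))) = -√((-69/8 + 3*(2*(-4)))² + 0²) = -√((-69/8 + 3*(-8))² + 0) = -√((-69/8 - 24)² + 0) = -√((-261/8)² + 0) = -√(68121/64 + 0) = -√(68121/64) = -1*261/8 = -261/8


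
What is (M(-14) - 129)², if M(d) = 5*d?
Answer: 39601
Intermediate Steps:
(M(-14) - 129)² = (5*(-14) - 129)² = (-70 - 129)² = (-199)² = 39601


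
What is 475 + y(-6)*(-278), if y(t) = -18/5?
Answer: 7379/5 ≈ 1475.8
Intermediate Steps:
y(t) = -18/5
475 + y(-6)*(-278) = 475 - 18/5*(-278) = 475 + 5004/5 = 7379/5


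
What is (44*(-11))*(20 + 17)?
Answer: -17908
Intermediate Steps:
(44*(-11))*(20 + 17) = -484*37 = -17908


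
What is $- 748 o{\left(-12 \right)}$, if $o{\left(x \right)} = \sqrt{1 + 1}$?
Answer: $- 748 \sqrt{2} \approx -1057.8$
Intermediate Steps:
$o{\left(x \right)} = \sqrt{2}$
$- 748 o{\left(-12 \right)} = - 748 \sqrt{2}$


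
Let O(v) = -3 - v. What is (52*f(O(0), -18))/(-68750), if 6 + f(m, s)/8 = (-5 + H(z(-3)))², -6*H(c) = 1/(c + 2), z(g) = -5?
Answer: -310804/2784375 ≈ -0.11162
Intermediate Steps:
H(c) = -1/(6*(2 + c)) (H(c) = -1/(6*(c + 2)) = -1/(6*(2 + c)))
f(m, s) = 11954/81 (f(m, s) = -48 + 8*(-5 - 1/(12 + 6*(-5)))² = -48 + 8*(-5 - 1/(12 - 30))² = -48 + 8*(-5 - 1/(-18))² = -48 + 8*(-5 - 1*(-1/18))² = -48 + 8*(-5 + 1/18)² = -48 + 8*(-89/18)² = -48 + 8*(7921/324) = -48 + 15842/81 = 11954/81)
(52*f(O(0), -18))/(-68750) = (52*(11954/81))/(-68750) = (621608/81)*(-1/68750) = -310804/2784375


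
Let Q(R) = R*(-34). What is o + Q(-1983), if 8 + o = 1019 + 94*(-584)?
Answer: 13537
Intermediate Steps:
Q(R) = -34*R
o = -53885 (o = -8 + (1019 + 94*(-584)) = -8 + (1019 - 54896) = -8 - 53877 = -53885)
o + Q(-1983) = -53885 - 34*(-1983) = -53885 + 67422 = 13537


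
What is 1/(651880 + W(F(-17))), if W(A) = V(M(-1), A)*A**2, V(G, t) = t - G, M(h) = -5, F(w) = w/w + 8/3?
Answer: 27/17603906 ≈ 1.5338e-6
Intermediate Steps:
F(w) = 11/3 (F(w) = 1 + 8*(1/3) = 1 + 8/3 = 11/3)
W(A) = A**2*(5 + A) (W(A) = (A - 1*(-5))*A**2 = (A + 5)*A**2 = (5 + A)*A**2 = A**2*(5 + A))
1/(651880 + W(F(-17))) = 1/(651880 + (11/3)**2*(5 + 11/3)) = 1/(651880 + (121/9)*(26/3)) = 1/(651880 + 3146/27) = 1/(17603906/27) = 27/17603906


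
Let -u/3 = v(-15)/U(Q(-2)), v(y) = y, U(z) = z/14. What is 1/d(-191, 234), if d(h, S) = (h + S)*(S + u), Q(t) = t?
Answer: -1/3483 ≈ -0.00028711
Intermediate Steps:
U(z) = z/14 (U(z) = z*(1/14) = z/14)
u = -315 (u = -(-45)/((1/14)*(-2)) = -(-45)/(-⅐) = -(-45)*(-7) = -3*105 = -315)
d(h, S) = (-315 + S)*(S + h) (d(h, S) = (h + S)*(S - 315) = (S + h)*(-315 + S) = (-315 + S)*(S + h))
1/d(-191, 234) = 1/(234² - 315*234 - 315*(-191) + 234*(-191)) = 1/(54756 - 73710 + 60165 - 44694) = 1/(-3483) = -1/3483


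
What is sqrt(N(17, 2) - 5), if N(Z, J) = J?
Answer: I*sqrt(3) ≈ 1.732*I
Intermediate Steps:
sqrt(N(17, 2) - 5) = sqrt(2 - 5) = sqrt(-3) = I*sqrt(3)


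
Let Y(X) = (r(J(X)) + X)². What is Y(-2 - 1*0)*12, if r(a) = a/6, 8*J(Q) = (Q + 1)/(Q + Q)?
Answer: 146689/3072 ≈ 47.750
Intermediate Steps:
J(Q) = (1 + Q)/(16*Q) (J(Q) = ((Q + 1)/(Q + Q))/8 = ((1 + Q)/((2*Q)))/8 = ((1 + Q)*(1/(2*Q)))/8 = ((1 + Q)/(2*Q))/8 = (1 + Q)/(16*Q))
r(a) = a/6 (r(a) = a*(⅙) = a/6)
Y(X) = (X + (1 + X)/(96*X))² (Y(X) = (((1 + X)/(16*X))/6 + X)² = ((1 + X)/(96*X) + X)² = (X + (1 + X)/(96*X))²)
Y(-2 - 1*0)*12 = ((1 + (-2 - 1*0) + 96*(-2 - 1*0)²)²/(9216*(-2 - 1*0)²))*12 = ((1 + (-2 + 0) + 96*(-2 + 0)²)²/(9216*(-2 + 0)²))*12 = ((1/9216)*(1 - 2 + 96*(-2)²)²/(-2)²)*12 = ((1/9216)*(¼)*(1 - 2 + 96*4)²)*12 = ((1/9216)*(¼)*(1 - 2 + 384)²)*12 = ((1/9216)*(¼)*383²)*12 = ((1/9216)*(¼)*146689)*12 = (146689/36864)*12 = 146689/3072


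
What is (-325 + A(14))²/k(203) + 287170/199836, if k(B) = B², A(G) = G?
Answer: 171221573/45247482 ≈ 3.7841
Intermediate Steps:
(-325 + A(14))²/k(203) + 287170/199836 = (-325 + 14)²/(203²) + 287170/199836 = (-311)²/41209 + 287170*(1/199836) = 96721*(1/41209) + 11045/7686 = 96721/41209 + 11045/7686 = 171221573/45247482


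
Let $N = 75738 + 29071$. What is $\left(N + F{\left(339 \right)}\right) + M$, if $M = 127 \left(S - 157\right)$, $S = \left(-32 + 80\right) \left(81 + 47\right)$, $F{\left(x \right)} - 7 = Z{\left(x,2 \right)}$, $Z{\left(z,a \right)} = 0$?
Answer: $865165$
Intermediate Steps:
$F{\left(x \right)} = 7$ ($F{\left(x \right)} = 7 + 0 = 7$)
$S = 6144$ ($S = 48 \cdot 128 = 6144$)
$M = 760349$ ($M = 127 \left(6144 - 157\right) = 127 \cdot 5987 = 760349$)
$N = 104809$
$\left(N + F{\left(339 \right)}\right) + M = \left(104809 + 7\right) + 760349 = 104816 + 760349 = 865165$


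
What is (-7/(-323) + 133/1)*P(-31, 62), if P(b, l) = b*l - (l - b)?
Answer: -86576490/323 ≈ -2.6804e+5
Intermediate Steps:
P(b, l) = b - l + b*l (P(b, l) = b*l + (b - l) = b - l + b*l)
(-7/(-323) + 133/1)*P(-31, 62) = (-7/(-323) + 133/1)*(-31 - 1*62 - 31*62) = (-7*(-1/323) + 133*1)*(-31 - 62 - 1922) = (7/323 + 133)*(-2015) = (42966/323)*(-2015) = -86576490/323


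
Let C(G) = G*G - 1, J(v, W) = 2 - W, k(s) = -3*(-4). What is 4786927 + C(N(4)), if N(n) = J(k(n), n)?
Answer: 4786930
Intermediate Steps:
k(s) = 12
N(n) = 2 - n
C(G) = -1 + G**2 (C(G) = G**2 - 1 = -1 + G**2)
4786927 + C(N(4)) = 4786927 + (-1 + (2 - 1*4)**2) = 4786927 + (-1 + (2 - 4)**2) = 4786927 + (-1 + (-2)**2) = 4786927 + (-1 + 4) = 4786927 + 3 = 4786930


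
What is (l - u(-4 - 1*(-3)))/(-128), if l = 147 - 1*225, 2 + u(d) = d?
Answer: 75/128 ≈ 0.58594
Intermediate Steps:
u(d) = -2 + d
l = -78 (l = 147 - 225 = -78)
(l - u(-4 - 1*(-3)))/(-128) = (-78 - (-2 + (-4 - 1*(-3))))/(-128) = (-78 - (-2 + (-4 + 3)))*(-1/128) = (-78 - (-2 - 1))*(-1/128) = (-78 - 1*(-3))*(-1/128) = (-78 + 3)*(-1/128) = -75*(-1/128) = 75/128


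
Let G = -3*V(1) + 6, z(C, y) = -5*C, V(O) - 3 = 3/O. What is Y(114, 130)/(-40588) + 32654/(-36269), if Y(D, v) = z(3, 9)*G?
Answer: -332972243/368021543 ≈ -0.90476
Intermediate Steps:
V(O) = 3 + 3/O
G = -12 (G = -3*(3 + 3/1) + 6 = -3*(3 + 3*1) + 6 = -3*(3 + 3) + 6 = -3*6 + 6 = -18 + 6 = -12)
Y(D, v) = 180 (Y(D, v) = -5*3*(-12) = -15*(-12) = 180)
Y(114, 130)/(-40588) + 32654/(-36269) = 180/(-40588) + 32654/(-36269) = 180*(-1/40588) + 32654*(-1/36269) = -45/10147 - 32654/36269 = -332972243/368021543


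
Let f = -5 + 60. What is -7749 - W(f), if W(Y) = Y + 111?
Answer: -7915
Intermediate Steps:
f = 55
W(Y) = 111 + Y
-7749 - W(f) = -7749 - (111 + 55) = -7749 - 1*166 = -7749 - 166 = -7915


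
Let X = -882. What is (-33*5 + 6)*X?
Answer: 140238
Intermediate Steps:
(-33*5 + 6)*X = (-33*5 + 6)*(-882) = (-165 + 6)*(-882) = -159*(-882) = 140238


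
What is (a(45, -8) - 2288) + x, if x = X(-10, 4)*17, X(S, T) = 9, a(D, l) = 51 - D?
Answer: -2129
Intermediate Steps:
x = 153 (x = 9*17 = 153)
(a(45, -8) - 2288) + x = ((51 - 1*45) - 2288) + 153 = ((51 - 45) - 2288) + 153 = (6 - 2288) + 153 = -2282 + 153 = -2129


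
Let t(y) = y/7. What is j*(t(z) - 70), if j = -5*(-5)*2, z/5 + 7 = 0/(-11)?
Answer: -3750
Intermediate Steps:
z = -35 (z = -35 + 5*(0/(-11)) = -35 + 5*(0*(-1/11)) = -35 + 5*0 = -35 + 0 = -35)
j = 50 (j = 25*2 = 50)
t(y) = y/7 (t(y) = y*(1/7) = y/7)
j*(t(z) - 70) = 50*((1/7)*(-35) - 70) = 50*(-5 - 70) = 50*(-75) = -3750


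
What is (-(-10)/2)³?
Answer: 125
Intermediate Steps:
(-(-10)/2)³ = (-2*(-5/2))³ = 5³ = 125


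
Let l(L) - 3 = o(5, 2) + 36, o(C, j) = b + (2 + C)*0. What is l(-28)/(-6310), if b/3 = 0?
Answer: -39/6310 ≈ -0.0061807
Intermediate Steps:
b = 0 (b = 3*0 = 0)
o(C, j) = 0 (o(C, j) = 0 + (2 + C)*0 = 0 + 0 = 0)
l(L) = 39 (l(L) = 3 + (0 + 36) = 3 + 36 = 39)
l(-28)/(-6310) = 39/(-6310) = 39*(-1/6310) = -39/6310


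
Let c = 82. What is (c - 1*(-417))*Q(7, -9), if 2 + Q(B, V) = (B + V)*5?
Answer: -5988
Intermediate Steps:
Q(B, V) = -2 + 5*B + 5*V (Q(B, V) = -2 + (B + V)*5 = -2 + (5*B + 5*V) = -2 + 5*B + 5*V)
(c - 1*(-417))*Q(7, -9) = (82 - 1*(-417))*(-2 + 5*7 + 5*(-9)) = (82 + 417)*(-2 + 35 - 45) = 499*(-12) = -5988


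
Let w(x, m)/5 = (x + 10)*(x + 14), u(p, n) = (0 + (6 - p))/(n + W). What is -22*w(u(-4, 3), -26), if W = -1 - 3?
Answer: 0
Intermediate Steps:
W = -4
u(p, n) = (6 - p)/(-4 + n) (u(p, n) = (0 + (6 - p))/(n - 4) = (6 - p)/(-4 + n))
w(x, m) = 5*(10 + x)*(14 + x) (w(x, m) = 5*((x + 10)*(x + 14)) = 5*((10 + x)*(14 + x)) = 5*(10 + x)*(14 + x))
-22*w(u(-4, 3), -26) = -22*(700 + 5*((6 - 1*(-4))/(-4 + 3))² + 120*((6 - 1*(-4))/(-4 + 3))) = -22*(700 + 5*((6 + 4)/(-1))² + 120*((6 + 4)/(-1))) = -22*(700 + 5*(-1*10)² + 120*(-1*10)) = -22*(700 + 5*(-10)² + 120*(-10)) = -22*(700 + 5*100 - 1200) = -22*(700 + 500 - 1200) = -22*0 = 0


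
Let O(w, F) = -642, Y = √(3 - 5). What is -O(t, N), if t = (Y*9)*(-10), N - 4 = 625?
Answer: 642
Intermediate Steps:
N = 629 (N = 4 + 625 = 629)
Y = I*√2 (Y = √(-2) = I*√2 ≈ 1.4142*I)
t = -90*I*√2 (t = ((I*√2)*9)*(-10) = (9*I*√2)*(-10) = -90*I*√2 ≈ -127.28*I)
-O(t, N) = -1*(-642) = 642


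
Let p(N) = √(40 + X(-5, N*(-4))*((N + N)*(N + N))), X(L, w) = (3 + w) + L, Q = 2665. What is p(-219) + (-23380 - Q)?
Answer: -26045 + 4*√10479481 ≈ -13096.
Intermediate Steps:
X(L, w) = 3 + L + w
p(N) = √(40 + 4*N²*(-2 - 4*N)) (p(N) = √(40 + (3 - 5 + N*(-4))*((N + N)*(N + N))) = √(40 + (3 - 5 - 4*N)*((2*N)*(2*N))) = √(40 + (-2 - 4*N)*(4*N²)) = √(40 + 4*N²*(-2 - 4*N)))
p(-219) + (-23380 - Q) = 2*√2*√(5 - 1*(-219)²*(1 + 2*(-219))) + (-23380 - 1*2665) = 2*√2*√(5 - 1*47961*(1 - 438)) + (-23380 - 2665) = 2*√2*√(5 - 1*47961*(-437)) - 26045 = 2*√2*√(5 + 20958957) - 26045 = 2*√2*√20958962 - 26045 = 4*√10479481 - 26045 = -26045 + 4*√10479481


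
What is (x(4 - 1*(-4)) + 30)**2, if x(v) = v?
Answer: 1444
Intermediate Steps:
(x(4 - 1*(-4)) + 30)**2 = ((4 - 1*(-4)) + 30)**2 = ((4 + 4) + 30)**2 = (8 + 30)**2 = 38**2 = 1444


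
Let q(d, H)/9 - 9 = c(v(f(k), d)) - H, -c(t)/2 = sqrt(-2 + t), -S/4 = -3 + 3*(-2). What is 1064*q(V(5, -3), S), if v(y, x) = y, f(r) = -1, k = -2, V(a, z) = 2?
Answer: -258552 - 19152*I*sqrt(3) ≈ -2.5855e+5 - 33172.0*I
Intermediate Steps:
S = 36 (S = -4*(-3 + 3*(-2)) = -4*(-3 - 6) = -4*(-9) = 36)
c(t) = -2*sqrt(-2 + t)
q(d, H) = 81 - 9*H - 18*I*sqrt(3) (q(d, H) = 81 + 9*(-2*sqrt(-2 - 1) - H) = 81 + 9*(-2*I*sqrt(3) - H) = 81 + 9*(-H - 2*I*sqrt(3)) = 81 + (-9*H - 18*I*sqrt(3)) = 81 - 9*H - 18*I*sqrt(3))
1064*q(V(5, -3), S) = 1064*(81 - 9*36 - 18*I*sqrt(3)) = 1064*(81 - 324 - 18*I*sqrt(3)) = 1064*(-243 - 18*I*sqrt(3)) = -258552 - 19152*I*sqrt(3)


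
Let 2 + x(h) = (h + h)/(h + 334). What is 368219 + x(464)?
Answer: 146919047/399 ≈ 3.6822e+5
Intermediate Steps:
x(h) = -2 + 2*h/(334 + h) (x(h) = -2 + (h + h)/(h + 334) = -2 + (2*h)/(334 + h) = -2 + 2*h/(334 + h))
368219 + x(464) = 368219 - 668/(334 + 464) = 368219 - 668/798 = 368219 - 668*1/798 = 368219 - 334/399 = 146919047/399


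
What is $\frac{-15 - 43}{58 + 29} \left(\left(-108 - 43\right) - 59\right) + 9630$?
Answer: $9770$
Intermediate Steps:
$\frac{-15 - 43}{58 + 29} \left(\left(-108 - 43\right) - 59\right) + 9630 = - \frac{58}{87} \left(-151 - 59\right) + 9630 = \left(-58\right) \frac{1}{87} \left(-210\right) + 9630 = \left(- \frac{2}{3}\right) \left(-210\right) + 9630 = 140 + 9630 = 9770$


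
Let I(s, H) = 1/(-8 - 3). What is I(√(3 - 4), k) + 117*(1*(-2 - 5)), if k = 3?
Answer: -9010/11 ≈ -819.09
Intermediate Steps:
I(s, H) = -1/11 (I(s, H) = 1/(-11) = -1/11)
I(√(3 - 4), k) + 117*(1*(-2 - 5)) = -1/11 + 117*(1*(-2 - 5)) = -1/11 + 117*(1*(-7)) = -1/11 + 117*(-7) = -1/11 - 819 = -9010/11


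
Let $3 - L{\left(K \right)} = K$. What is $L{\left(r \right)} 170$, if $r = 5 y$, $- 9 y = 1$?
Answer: $\frac{5440}{9} \approx 604.44$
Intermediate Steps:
$y = - \frac{1}{9}$ ($y = \left(- \frac{1}{9}\right) 1 = - \frac{1}{9} \approx -0.11111$)
$r = - \frac{5}{9}$ ($r = 5 \left(- \frac{1}{9}\right) = - \frac{5}{9} \approx -0.55556$)
$L{\left(K \right)} = 3 - K$
$L{\left(r \right)} 170 = \left(3 - - \frac{5}{9}\right) 170 = \left(3 + \frac{5}{9}\right) 170 = \frac{32}{9} \cdot 170 = \frac{5440}{9}$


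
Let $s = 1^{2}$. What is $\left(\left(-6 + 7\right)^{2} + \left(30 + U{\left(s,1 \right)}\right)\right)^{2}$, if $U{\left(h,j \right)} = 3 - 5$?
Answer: $841$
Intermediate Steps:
$s = 1$
$U{\left(h,j \right)} = -2$ ($U{\left(h,j \right)} = 3 - 5 = -2$)
$\left(\left(-6 + 7\right)^{2} + \left(30 + U{\left(s,1 \right)}\right)\right)^{2} = \left(\left(-6 + 7\right)^{2} + \left(30 - 2\right)\right)^{2} = \left(1^{2} + 28\right)^{2} = \left(1 + 28\right)^{2} = 29^{2} = 841$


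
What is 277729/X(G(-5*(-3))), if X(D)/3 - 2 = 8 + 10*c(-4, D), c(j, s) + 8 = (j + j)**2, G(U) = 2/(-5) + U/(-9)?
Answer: 277729/1710 ≈ 162.41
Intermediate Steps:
G(U) = -2/5 - U/9 (G(U) = 2*(-1/5) + U*(-1/9) = -2/5 - U/9)
c(j, s) = -8 + 4*j**2 (c(j, s) = -8 + (j + j)**2 = -8 + (2*j)**2 = -8 + 4*j**2)
X(D) = 1710 (X(D) = 6 + 3*(8 + 10*(-8 + 4*(-4)**2)) = 6 + 3*(8 + 10*(-8 + 4*16)) = 6 + 3*(8 + 10*(-8 + 64)) = 6 + 3*(8 + 10*56) = 6 + 3*(8 + 560) = 6 + 3*568 = 6 + 1704 = 1710)
277729/X(G(-5*(-3))) = 277729/1710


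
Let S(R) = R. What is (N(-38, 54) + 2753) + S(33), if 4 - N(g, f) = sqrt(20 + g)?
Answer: 2790 - 3*I*sqrt(2) ≈ 2790.0 - 4.2426*I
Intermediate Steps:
N(g, f) = 4 - sqrt(20 + g)
(N(-38, 54) + 2753) + S(33) = ((4 - sqrt(20 - 38)) + 2753) + 33 = ((4 - sqrt(-18)) + 2753) + 33 = ((4 - 3*I*sqrt(2)) + 2753) + 33 = (2757 - 3*I*sqrt(2)) + 33 = 2790 - 3*I*sqrt(2)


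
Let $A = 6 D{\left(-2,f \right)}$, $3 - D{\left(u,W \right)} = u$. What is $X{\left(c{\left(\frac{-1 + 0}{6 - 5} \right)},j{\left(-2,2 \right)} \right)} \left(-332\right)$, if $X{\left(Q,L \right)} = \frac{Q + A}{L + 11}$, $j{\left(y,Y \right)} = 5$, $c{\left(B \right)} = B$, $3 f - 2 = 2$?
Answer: $- \frac{2407}{4} \approx -601.75$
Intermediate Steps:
$f = \frac{4}{3}$ ($f = \frac{2}{3} + \frac{1}{3} \cdot 2 = \frac{2}{3} + \frac{2}{3} = \frac{4}{3} \approx 1.3333$)
$D{\left(u,W \right)} = 3 - u$
$A = 30$ ($A = 6 \left(3 - -2\right) = 6 \left(3 + 2\right) = 6 \cdot 5 = 30$)
$X{\left(Q,L \right)} = \frac{30 + Q}{11 + L}$ ($X{\left(Q,L \right)} = \frac{Q + 30}{L + 11} = \frac{30 + Q}{11 + L}$)
$X{\left(c{\left(\frac{-1 + 0}{6 - 5} \right)},j{\left(-2,2 \right)} \right)} \left(-332\right) = \frac{30 + \frac{-1 + 0}{6 - 5}}{11 + 5} \left(-332\right) = \frac{30 - 1^{-1}}{16} \left(-332\right) = \frac{30 - 1}{16} \left(-332\right) = \frac{1}{16} \cdot 29 \left(-332\right) = \frac{29}{16} \left(-332\right) = - \frac{2407}{4}$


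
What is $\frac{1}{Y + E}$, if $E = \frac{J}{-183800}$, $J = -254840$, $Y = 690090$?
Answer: $\frac{4595}{3170969921} \approx 1.4491 \cdot 10^{-6}$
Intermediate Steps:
$E = \frac{6371}{4595}$ ($E = - \frac{254840}{-183800} = \left(-254840\right) \left(- \frac{1}{183800}\right) = \frac{6371}{4595} \approx 1.3865$)
$\frac{1}{Y + E} = \frac{1}{690090 + \frac{6371}{4595}} = \frac{1}{\frac{3170969921}{4595}} = \frac{4595}{3170969921}$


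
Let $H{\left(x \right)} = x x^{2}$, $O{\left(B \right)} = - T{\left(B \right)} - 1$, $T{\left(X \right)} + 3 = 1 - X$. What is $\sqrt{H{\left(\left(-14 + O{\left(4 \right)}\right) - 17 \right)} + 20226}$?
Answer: $5 \sqrt{106} \approx 51.478$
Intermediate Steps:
$T{\left(X \right)} = -2 - X$ ($T{\left(X \right)} = -3 - \left(-1 + X\right) = -2 - X$)
$O{\left(B \right)} = 1 + B$ ($O{\left(B \right)} = - (-2 - B) - 1 = \left(2 + B\right) - 1 = 1 + B$)
$H{\left(x \right)} = x^{3}$
$\sqrt{H{\left(\left(-14 + O{\left(4 \right)}\right) - 17 \right)} + 20226} = \sqrt{\left(\left(-14 + \left(1 + 4\right)\right) - 17\right)^{3} + 20226} = \sqrt{\left(\left(-14 + 5\right) - 17\right)^{3} + 20226} = \sqrt{\left(-9 - 17\right)^{3} + 20226} = \sqrt{\left(-26\right)^{3} + 20226} = \sqrt{-17576 + 20226} = \sqrt{2650} = 5 \sqrt{106}$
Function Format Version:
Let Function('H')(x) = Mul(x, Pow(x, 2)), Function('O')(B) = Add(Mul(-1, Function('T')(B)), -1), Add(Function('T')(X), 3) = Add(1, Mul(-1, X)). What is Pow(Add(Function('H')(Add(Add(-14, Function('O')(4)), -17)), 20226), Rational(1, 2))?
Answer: Mul(5, Pow(106, Rational(1, 2))) ≈ 51.478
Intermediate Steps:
Function('T')(X) = Add(-2, Mul(-1, X)) (Function('T')(X) = Add(-3, Add(1, Mul(-1, X))) = Add(-2, Mul(-1, X)))
Function('O')(B) = Add(1, B) (Function('O')(B) = Add(Mul(-1, Add(-2, Mul(-1, B))), -1) = Add(Add(2, B), -1) = Add(1, B))
Function('H')(x) = Pow(x, 3)
Pow(Add(Function('H')(Add(Add(-14, Function('O')(4)), -17)), 20226), Rational(1, 2)) = Pow(Add(Pow(Add(Add(-14, Add(1, 4)), -17), 3), 20226), Rational(1, 2)) = Pow(Add(Pow(Add(Add(-14, 5), -17), 3), 20226), Rational(1, 2)) = Pow(Add(Pow(Add(-9, -17), 3), 20226), Rational(1, 2)) = Pow(Add(Pow(-26, 3), 20226), Rational(1, 2)) = Pow(Add(-17576, 20226), Rational(1, 2)) = Pow(2650, Rational(1, 2)) = Mul(5, Pow(106, Rational(1, 2)))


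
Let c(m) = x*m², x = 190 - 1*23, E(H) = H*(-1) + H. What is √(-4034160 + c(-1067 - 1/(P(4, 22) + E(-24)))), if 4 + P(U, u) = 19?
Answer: 2*√10469096003/15 ≈ 13642.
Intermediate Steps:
E(H) = 0 (E(H) = -H + H = 0)
P(U, u) = 15 (P(U, u) = -4 + 19 = 15)
x = 167 (x = 190 - 23 = 167)
c(m) = 167*m²
√(-4034160 + c(-1067 - 1/(P(4, 22) + E(-24)))) = √(-4034160 + 167*(-1067 - 1/(15 + 0))²) = √(-4034160 + 167*(-1067 - 1/15)²) = √(-4034160 + 167*(-16006/15)²) = √(-4034160 + 167*(256192036/225)) = √(-4034160 + 42784070012/225) = √(41876384012/225) = 2*√10469096003/15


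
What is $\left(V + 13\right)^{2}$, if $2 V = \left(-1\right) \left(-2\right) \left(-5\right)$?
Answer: $64$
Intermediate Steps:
$V = -5$ ($V = \frac{\left(-1\right) \left(-2\right) \left(-5\right)}{2} = \frac{2 \left(-5\right)}{2} = \frac{1}{2} \left(-10\right) = -5$)
$\left(V + 13\right)^{2} = \left(-5 + 13\right)^{2} = 8^{2} = 64$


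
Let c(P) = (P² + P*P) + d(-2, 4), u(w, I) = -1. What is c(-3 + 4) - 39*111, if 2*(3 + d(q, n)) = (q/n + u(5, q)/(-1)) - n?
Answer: -17327/4 ≈ -4331.8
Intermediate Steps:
d(q, n) = -5/2 - n/2 + q/(2*n) (d(q, n) = -3 + ((q/n - 1/(-1)) - n)/2 = -3 + ((q/n - 1*(-1)) - n)/2 = -3 + ((q/n + 1) - n)/2 = -3 + ((1 + q/n) - n)/2 = -3 + (1 - n + q/n)/2 = -3 + (½ - n/2 + q/(2*n)) = -5/2 - n/2 + q/(2*n))
c(P) = -19/4 + 2*P² (c(P) = (P² + P*P) + (½)*(-2 - 1*4*(5 + 4))/4 = (P² + P²) + (½)*(¼)*(-2 - 1*4*9) = 2*P² + (½)*(¼)*(-2 - 36) = 2*P² + (½)*(¼)*(-38) = 2*P² - 19/4 = -19/4 + 2*P²)
c(-3 + 4) - 39*111 = (-19/4 + 2*(-3 + 4)²) - 39*111 = (-19/4 + 2*1²) - 4329 = (-19/4 + 2*1) - 4329 = (-19/4 + 2) - 4329 = -11/4 - 4329 = -17327/4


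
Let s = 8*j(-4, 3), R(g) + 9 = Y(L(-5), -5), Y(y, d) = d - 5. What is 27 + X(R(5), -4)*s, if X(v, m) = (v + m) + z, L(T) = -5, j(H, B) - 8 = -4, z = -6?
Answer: -901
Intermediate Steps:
j(H, B) = 4 (j(H, B) = 8 - 4 = 4)
Y(y, d) = -5 + d
R(g) = -19 (R(g) = -9 + (-5 - 5) = -9 - 10 = -19)
X(v, m) = -6 + m + v (X(v, m) = (v + m) - 6 = (m + v) - 6 = -6 + m + v)
s = 32 (s = 8*4 = 32)
27 + X(R(5), -4)*s = 27 + (-6 - 4 - 19)*32 = 27 - 29*32 = 27 - 928 = -901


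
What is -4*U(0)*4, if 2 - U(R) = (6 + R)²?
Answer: 544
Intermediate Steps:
U(R) = 2 - (6 + R)²
-4*U(0)*4 = -4*(2 - (6 + 0)²)*4 = -4*(2 - 1*6²)*4 = -4*(2 - 1*36)*4 = -4*(2 - 36)*4 = -4*(-34)*4 = 136*4 = 544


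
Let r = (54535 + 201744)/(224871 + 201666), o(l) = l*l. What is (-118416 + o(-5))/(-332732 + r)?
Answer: 50498141967/141922252805 ≈ 0.35582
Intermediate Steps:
o(l) = l²
r = 256279/426537 ≈ 0.60084
(-118416 + o(-5))/(-332732 + r) = (-118416 + (-5)²)/(-332732 + 256279/426537) = (-118416 + 25)/(-141922252805/426537) = -118391*(-426537/141922252805) = 50498141967/141922252805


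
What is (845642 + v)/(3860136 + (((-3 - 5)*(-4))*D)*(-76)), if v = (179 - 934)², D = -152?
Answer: 1415667/4229800 ≈ 0.33469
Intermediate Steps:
v = 570025 (v = (-755)² = 570025)
(845642 + v)/(3860136 + (((-3 - 5)*(-4))*D)*(-76)) = (845642 + 570025)/(3860136 + (((-3 - 5)*(-4))*(-152))*(-76)) = 1415667/(3860136 + (-8*(-4)*(-152))*(-76)) = 1415667/(3860136 + (32*(-152))*(-76)) = 1415667/(3860136 - 4864*(-76)) = 1415667/(3860136 + 369664) = 1415667/4229800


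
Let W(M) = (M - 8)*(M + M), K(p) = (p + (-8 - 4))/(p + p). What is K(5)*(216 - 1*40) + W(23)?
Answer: 2834/5 ≈ 566.80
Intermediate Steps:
K(p) = (-12 + p)/(2*p) (K(p) = (p - 12)/((2*p)) = (-12 + p)*(1/(2*p)) = (-12 + p)/(2*p))
W(M) = 2*M*(-8 + M) (W(M) = (-8 + M)*(2*M) = 2*M*(-8 + M))
K(5)*(216 - 1*40) + W(23) = ((1/2)*(-12 + 5)/5)*(216 - 1*40) + 2*23*(-8 + 23) = ((1/2)*(1/5)*(-7))*(216 - 40) + 2*23*15 = -7/10*176 + 690 = -616/5 + 690 = 2834/5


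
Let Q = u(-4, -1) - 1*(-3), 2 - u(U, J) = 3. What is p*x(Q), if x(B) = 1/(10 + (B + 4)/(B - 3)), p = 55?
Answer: 55/4 ≈ 13.750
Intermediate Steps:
u(U, J) = -1 (u(U, J) = 2 - 1*3 = 2 - 3 = -1)
Q = 2 (Q = -1 - 1*(-3) = -1 + 3 = 2)
x(B) = 1/(10 + (4 + B)/(-3 + B))
p*x(Q) = 55*((-3 + 2)/(-26 + 11*2)) = 55*(-1/(-26 + 22)) = 55*(-1/(-4)) = 55*(-¼*(-1)) = 55*(¼) = 55/4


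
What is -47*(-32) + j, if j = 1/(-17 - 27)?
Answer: 66175/44 ≈ 1504.0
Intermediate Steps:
j = -1/44 (j = 1/(-44) = -1/44 ≈ -0.022727)
-47*(-32) + j = -47*(-32) - 1/44 = 1504 - 1/44 = 66175/44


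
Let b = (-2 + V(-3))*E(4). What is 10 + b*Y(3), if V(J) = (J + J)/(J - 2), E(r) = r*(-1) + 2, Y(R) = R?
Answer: 74/5 ≈ 14.800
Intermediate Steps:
E(r) = 2 - r (E(r) = -r + 2 = 2 - r)
V(J) = 2*J/(-2 + J) (V(J) = (2*J)/(-2 + J) = 2*J/(-2 + J))
b = 8/5 (b = (-2 + 2*(-3)/(-2 - 3))*(2 - 1*4) = (-2 + 2*(-3)/(-5))*(2 - 4) = (-2 + 2*(-3)*(-1/5))*(-2) = (-2 + 6/5)*(-2) = -4/5*(-2) = 8/5 ≈ 1.6000)
10 + b*Y(3) = 10 + (8/5)*3 = 10 + 24/5 = 74/5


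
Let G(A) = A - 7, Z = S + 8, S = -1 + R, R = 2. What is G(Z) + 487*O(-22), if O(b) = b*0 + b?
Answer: -10712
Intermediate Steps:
O(b) = b (O(b) = 0 + b = b)
S = 1 (S = -1 + 2 = 1)
Z = 9 (Z = 1 + 8 = 9)
G(A) = -7 + A
G(Z) + 487*O(-22) = (-7 + 9) + 487*(-22) = 2 - 10714 = -10712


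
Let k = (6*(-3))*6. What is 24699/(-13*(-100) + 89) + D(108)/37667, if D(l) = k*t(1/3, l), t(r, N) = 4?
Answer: 309912395/17439821 ≈ 17.770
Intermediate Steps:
k = -108 (k = -18*6 = -108)
D(l) = -432 (D(l) = -108*4 = -432)
24699/(-13*(-100) + 89) + D(108)/37667 = 24699/(-13*(-100) + 89) - 432/37667 = 24699/(1300 + 89) - 432*1/37667 = 24699/1389 - 432/37667 = 24699*(1/1389) - 432/37667 = 8233/463 - 432/37667 = 309912395/17439821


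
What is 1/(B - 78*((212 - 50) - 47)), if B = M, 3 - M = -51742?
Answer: 1/42775 ≈ 2.3378e-5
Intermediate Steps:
M = 51745 (M = 3 - 1*(-51742) = 3 + 51742 = 51745)
B = 51745
1/(B - 78*((212 - 50) - 47)) = 1/(51745 - 78*((212 - 50) - 47)) = 1/(51745 - 78*(162 - 47)) = 1/(51745 - 78*115) = 1/(51745 - 8970) = 1/42775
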